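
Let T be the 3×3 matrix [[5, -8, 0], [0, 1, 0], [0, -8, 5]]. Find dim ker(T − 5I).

2

T − 5I = [[0, -8, 0], [0, -4, 0], [0, -8, 0]].
This matrix has rank 1, so its null space has dimension 3 − 1 = 2.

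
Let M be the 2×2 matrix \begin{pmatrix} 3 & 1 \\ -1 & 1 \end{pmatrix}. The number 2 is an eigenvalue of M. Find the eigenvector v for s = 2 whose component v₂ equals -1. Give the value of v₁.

1

M − 2I = [[1, 1], [-1, -1]].
Solving (M − 2I)v = 0 gives the eigenspace spanned by (1, -1).
With v₂ = -1, v = (1, -1), so v₁ = 1.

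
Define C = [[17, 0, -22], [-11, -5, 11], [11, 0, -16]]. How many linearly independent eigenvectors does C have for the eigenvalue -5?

C + 5I = [[22, 0, -22], [-11, 0, 11], [11, 0, -11]].
This matrix has rank 1, so its null space has dimension 3 − 1 = 2.

2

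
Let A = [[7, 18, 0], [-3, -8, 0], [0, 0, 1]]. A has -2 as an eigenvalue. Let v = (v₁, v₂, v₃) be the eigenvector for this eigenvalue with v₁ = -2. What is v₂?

1

A + 2I = [[9, 18, 0], [-3, -6, 0], [0, 0, 3]].
Solving (A + 2I)v = 0 gives the eigenspace spanned by (-2, 1, 0).
With v₁ = -2, v = (-2, 1, 0), so v₂ = 1.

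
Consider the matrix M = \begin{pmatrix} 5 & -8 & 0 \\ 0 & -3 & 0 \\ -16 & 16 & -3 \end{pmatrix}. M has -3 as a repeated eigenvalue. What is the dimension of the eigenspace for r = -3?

M + 3I = [[8, -8, 0], [0, 0, 0], [-16, 16, 0]].
This matrix has rank 1, so its null space has dimension 3 − 1 = 2.

2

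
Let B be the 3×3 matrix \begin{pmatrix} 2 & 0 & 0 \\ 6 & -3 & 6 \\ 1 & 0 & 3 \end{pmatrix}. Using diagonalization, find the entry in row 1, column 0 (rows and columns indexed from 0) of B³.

54

Characteristic polynomial: r^3 - 2r^2 - 9r + 18 = (r - 3)(r - 2)(r + 3), so the eigenvalues are -3, 2, 3.
r=2: eigenvector (1, 0, -1).
r=-3: eigenvector (0, 1, 0).
r=3: eigenvector (0, 1, 1).
P = [[1, 0, 0], [0, 1, 1], [-1, 0, 1]], D = diag(2, -3, 3), P⁻¹ = [[1, 0, 0], [-1, 1, -1], [1, 0, 1]].
B³ = P·diag(8, -27, 27)·P⁻¹ = [[8, 0, 0], [54, -27, 54], [19, 0, 27]].
The requested entry is 54.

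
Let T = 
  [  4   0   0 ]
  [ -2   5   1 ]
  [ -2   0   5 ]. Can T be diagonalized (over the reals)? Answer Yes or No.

No

Characteristic polynomial: p(s) = s^3 - 14s^2 + 65s - 100 = (s - 5)^2(s - 4).
s = 5 has algebraic multiplicity 2; rank(T − 5I) = 2, so geometric multiplicity = 1.
Geometric multiplicity < algebraic multiplicity, so T is not diagonalizable.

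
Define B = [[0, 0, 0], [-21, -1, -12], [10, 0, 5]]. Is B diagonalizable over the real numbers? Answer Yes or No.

Characteristic polynomial: p(μ) = μ^3 - 4μ^2 - 5μ = μ(μ - 5)(μ + 1).
All 3 eigenvalues are distinct, so B is diagonalizable.

Yes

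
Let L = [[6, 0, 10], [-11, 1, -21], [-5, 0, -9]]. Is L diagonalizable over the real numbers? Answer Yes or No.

Characteristic polynomial: p(r) = r^3 + 2r^2 - 7r + 4 = (r - 1)^2(r + 4).
r = 1 has algebraic multiplicity 2; rank(L − 1I) = 2, so geometric multiplicity = 1.
Geometric multiplicity < algebraic multiplicity, so L is not diagonalizable.

No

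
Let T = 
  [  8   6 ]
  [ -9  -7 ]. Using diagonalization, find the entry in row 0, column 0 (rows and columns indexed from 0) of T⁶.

Characteristic polynomial: λ^2 - λ - 2 = (λ - 2)(λ + 1), so the eigenvalues are -1, 2.
λ=2: eigenvector (-1, 1).
λ=-1: eigenvector (-2, 3).
P = [[-1, -2], [1, 3]], D = diag(2, -1), P⁻¹ = [[-3, -2], [1, 1]].
T⁶ = P·diag(64, 1)·P⁻¹ = [[190, 126], [-189, -125]].
The requested entry is 190.

190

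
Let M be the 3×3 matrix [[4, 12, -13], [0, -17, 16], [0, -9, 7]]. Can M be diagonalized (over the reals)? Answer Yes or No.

No

Characteristic polynomial: p(t) = t^3 + 6t^2 - 15t - 100 = (t - 4)(t + 5)^2.
t = -5 has algebraic multiplicity 2; rank(M + 5I) = 2, so geometric multiplicity = 1.
Geometric multiplicity < algebraic multiplicity, so M is not diagonalizable.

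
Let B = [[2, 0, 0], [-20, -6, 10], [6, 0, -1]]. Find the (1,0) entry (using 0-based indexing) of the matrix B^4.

Characteristic polynomial: s^3 + 5s^2 - 8s - 12 = (s - 2)(s + 1)(s + 6), so the eigenvalues are -6, -1, 2.
s=2: eigenvector (1, 0, 2).
s=-6: eigenvector (0, 1, 0).
s=-1: eigenvector (0, 2, 1).
P = [[1, 0, 0], [0, 1, 2], [2, 0, 1]], D = diag(2, -6, -1), P⁻¹ = [[1, 0, 0], [4, 1, -2], [-2, 0, 1]].
B⁴ = P·diag(16, 1296, 1)·P⁻¹ = [[16, 0, 0], [5180, 1296, -2590], [30, 0, 1]].
The requested entry is 5180.

5180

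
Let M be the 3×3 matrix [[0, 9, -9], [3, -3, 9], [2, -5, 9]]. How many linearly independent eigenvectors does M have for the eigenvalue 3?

1

M − 3I = [[-3, 9, -9], [3, -6, 9], [2, -5, 6]].
This matrix has rank 2, so its null space has dimension 3 − 2 = 1.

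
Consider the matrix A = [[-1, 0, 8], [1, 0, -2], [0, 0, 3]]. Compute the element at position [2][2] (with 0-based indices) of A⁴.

Characteristic polynomial: μ^3 - 2μ^2 - 3μ = μ(μ - 3)(μ + 1), so the eigenvalues are -1, 0, 3.
μ=0: eigenvector (0, 1, 0).
μ=-1: eigenvector (1, -1, 0).
μ=3: eigenvector (2, 0, 1).
P = [[0, 1, 2], [1, -1, 0], [0, 0, 1]], D = diag(0, -1, 3), P⁻¹ = [[1, 1, -2], [1, 0, -2], [0, 0, 1]].
A⁴ = P·diag(0, 1, 81)·P⁻¹ = [[1, 0, 160], [-1, 0, 2], [0, 0, 81]].
The requested entry is 81.

81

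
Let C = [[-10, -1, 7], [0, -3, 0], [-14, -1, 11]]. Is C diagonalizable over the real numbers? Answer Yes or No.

No

Characteristic polynomial: p(t) = t^3 + 2t^2 - 15t - 36 = (t - 4)(t + 3)^2.
t = -3 has algebraic multiplicity 2; rank(C + 3I) = 2, so geometric multiplicity = 1.
Geometric multiplicity < algebraic multiplicity, so C is not diagonalizable.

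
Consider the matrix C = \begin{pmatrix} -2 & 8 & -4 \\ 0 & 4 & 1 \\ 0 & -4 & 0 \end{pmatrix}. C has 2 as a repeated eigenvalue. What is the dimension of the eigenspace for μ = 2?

C − 2I = [[-4, 8, -4], [0, 2, 1], [0, -4, -2]].
This matrix has rank 2, so its null space has dimension 3 − 2 = 1.

1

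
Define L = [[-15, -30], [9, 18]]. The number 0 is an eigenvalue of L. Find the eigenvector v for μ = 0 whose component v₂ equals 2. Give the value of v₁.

-4

L = [[-15, -30], [9, 18]].
Solving (L)v = 0 gives the eigenspace spanned by (-4, 2).
With v₂ = 2, v = (-4, 2), so v₁ = -4.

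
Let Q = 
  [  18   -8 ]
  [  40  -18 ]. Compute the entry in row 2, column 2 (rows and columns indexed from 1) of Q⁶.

Characteristic polynomial: r^2 - 4 = (r - 2)(r + 2), so the eigenvalues are -2, 2.
r=-2: eigenvector (2, 5).
r=2: eigenvector (1, 2).
P = [[2, 1], [5, 2]], D = diag(-2, 2), P⁻¹ = [[-2, 1], [5, -2]].
Q⁶ = P·diag(64, 64)·P⁻¹ = [[64, 0], [0, 64]].
The requested entry is 64.

64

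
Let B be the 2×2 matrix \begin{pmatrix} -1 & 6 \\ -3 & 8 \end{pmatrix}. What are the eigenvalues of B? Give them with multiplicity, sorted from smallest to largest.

2, 5

Characteristic polynomial: p(s) = s^2 - 7s + 10 = (s - 5)(s - 2).
Roots (with multiplicity): 2, 5.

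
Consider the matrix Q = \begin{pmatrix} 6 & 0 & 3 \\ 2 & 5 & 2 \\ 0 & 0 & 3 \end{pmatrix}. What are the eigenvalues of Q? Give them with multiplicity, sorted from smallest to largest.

3, 5, 6

Characteristic polynomial: p(μ) = μ^3 - 14μ^2 + 63μ - 90 = (μ - 6)(μ - 5)(μ - 3).
Roots (with multiplicity): 3, 5, 6.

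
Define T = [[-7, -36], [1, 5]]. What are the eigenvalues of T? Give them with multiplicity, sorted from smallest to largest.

Characteristic polynomial: p(λ) = λ^2 + 2λ + 1 = (λ + 1)^2.
Roots (with multiplicity): -1, -1.

-1, -1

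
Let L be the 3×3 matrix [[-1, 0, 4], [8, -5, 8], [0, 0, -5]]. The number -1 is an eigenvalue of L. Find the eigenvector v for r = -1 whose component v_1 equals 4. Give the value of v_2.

L + 1I = [[0, 0, 4], [8, -4, 8], [0, 0, -4]].
Solving (L + 1I)v = 0 gives the eigenspace spanned by (4, 8, 0).
With v_1 = 4, v = (4, 8, 0), so v_2 = 8.

8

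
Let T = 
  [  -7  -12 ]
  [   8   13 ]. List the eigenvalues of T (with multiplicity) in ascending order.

1, 5

Characteristic polynomial: p(μ) = μ^2 - 6μ + 5 = (μ - 5)(μ - 1).
Roots (with multiplicity): 1, 5.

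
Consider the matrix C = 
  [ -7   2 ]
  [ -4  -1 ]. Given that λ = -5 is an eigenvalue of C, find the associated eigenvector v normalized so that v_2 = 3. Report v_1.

C + 5I = [[-2, 2], [-4, 4]].
Solving (C + 5I)v = 0 gives the eigenspace spanned by (3, 3).
With v_2 = 3, v = (3, 3), so v_1 = 3.

3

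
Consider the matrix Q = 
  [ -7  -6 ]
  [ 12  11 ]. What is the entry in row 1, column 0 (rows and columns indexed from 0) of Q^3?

Characteristic polynomial: t^2 - 4t - 5 = (t - 5)(t + 1), so the eigenvalues are -1, 5.
t=-1: eigenvector (-1, 1).
t=5: eigenvector (-1, 2).
P = [[-1, -1], [1, 2]], D = diag(-1, 5), P⁻¹ = [[-2, -1], [1, 1]].
Q³ = P·diag(-1, 125)·P⁻¹ = [[-127, -126], [252, 251]].
The requested entry is 252.

252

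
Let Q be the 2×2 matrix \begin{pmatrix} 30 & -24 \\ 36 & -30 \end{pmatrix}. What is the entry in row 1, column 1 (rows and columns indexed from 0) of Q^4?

1296

Characteristic polynomial: t^2 - 36 = (t - 6)(t + 6), so the eigenvalues are -6, 6.
t=6: eigenvector (1, 1).
t=-6: eigenvector (-2, -3).
P = [[1, -2], [1, -3]], D = diag(6, -6), P⁻¹ = [[3, -2], [1, -1]].
Q⁴ = P·diag(1296, 1296)·P⁻¹ = [[1296, 0], [0, 1296]].
The requested entry is 1296.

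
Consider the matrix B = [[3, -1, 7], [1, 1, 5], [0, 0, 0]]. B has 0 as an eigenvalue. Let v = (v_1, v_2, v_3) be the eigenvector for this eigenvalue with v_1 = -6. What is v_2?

B = [[3, -1, 7], [1, 1, 5], [0, 0, 0]].
Solving (B)v = 0 gives the eigenspace spanned by (-6, -4, 2).
With v_1 = -6, v = (-6, -4, 2), so v_2 = -4.

-4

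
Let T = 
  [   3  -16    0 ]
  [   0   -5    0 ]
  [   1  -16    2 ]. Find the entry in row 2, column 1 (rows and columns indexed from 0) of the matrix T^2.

Characteristic polynomial: μ^3 - 19μ + 30 = (μ - 3)(μ - 2)(μ + 5), so the eigenvalues are -5, 2, 3.
μ=3: eigenvector (1, 0, 1).
μ=-5: eigenvector (2, 1, 2).
μ=2: eigenvector (0, 0, 1).
P = [[1, 2, 0], [0, 1, 0], [1, 2, 1]], D = diag(3, -5, 2), P⁻¹ = [[1, -2, 0], [0, 1, 0], [-1, 0, 1]].
T² = P·diag(9, 25, 4)·P⁻¹ = [[9, 32, 0], [0, 25, 0], [5, 32, 4]].
The requested entry is 32.

32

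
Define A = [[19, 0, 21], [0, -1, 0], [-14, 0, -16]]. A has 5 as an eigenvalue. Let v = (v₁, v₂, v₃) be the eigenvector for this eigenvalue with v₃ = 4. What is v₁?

-6

A − 5I = [[14, 0, 21], [0, -6, 0], [-14, 0, -21]].
Solving (A − 5I)v = 0 gives the eigenspace spanned by (-6, 0, 4).
With v₃ = 4, v = (-6, 0, 4), so v₁ = -6.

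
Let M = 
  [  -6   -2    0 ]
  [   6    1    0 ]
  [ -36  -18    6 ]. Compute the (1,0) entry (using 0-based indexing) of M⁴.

-390

Characteristic polynomial: r^3 - r^2 - 24r - 36 = (r - 6)(r + 2)(r + 3), so the eigenvalues are -3, -2, 6.
r=-3: eigenvector (2, -3, 2).
r=-2: eigenvector (1, -2, 0).
r=6: eigenvector (0, 0, 1).
P = [[2, 1, 0], [-3, -2, 0], [2, 0, 1]], D = diag(-3, -2, 6), P⁻¹ = [[2, 1, 0], [-3, -2, 0], [-4, -2, 1]].
M⁴ = P·diag(81, 16, 1296)·P⁻¹ = [[276, 130, 0], [-390, -179, 0], [-4860, -2430, 1296]].
The requested entry is -390.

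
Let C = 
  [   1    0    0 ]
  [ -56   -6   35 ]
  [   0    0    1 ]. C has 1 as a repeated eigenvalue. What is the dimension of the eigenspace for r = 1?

C − 1I = [[0, 0, 0], [-56, -7, 35], [0, 0, 0]].
This matrix has rank 1, so its null space has dimension 3 − 1 = 2.

2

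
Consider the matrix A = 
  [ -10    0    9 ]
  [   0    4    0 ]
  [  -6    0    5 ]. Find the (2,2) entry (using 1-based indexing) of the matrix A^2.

16

Characteristic polynomial: s^3 + s^2 - 16s - 16 = (s - 4)(s + 1)(s + 4), so the eigenvalues are -4, -1, 4.
s=-4: eigenvector (3, 0, 2).
s=4: eigenvector (0, 1, 0).
s=-1: eigenvector (1, 0, 1).
P = [[3, 0, 1], [0, 1, 0], [2, 0, 1]], D = diag(-4, 4, -1), P⁻¹ = [[1, 0, -1], [0, 1, 0], [-2, 0, 3]].
A² = P·diag(16, 16, 1)·P⁻¹ = [[46, 0, -45], [0, 16, 0], [30, 0, -29]].
The requested entry is 16.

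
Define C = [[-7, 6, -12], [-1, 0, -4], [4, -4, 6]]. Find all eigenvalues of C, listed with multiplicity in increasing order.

-2, -1, 2

Characteristic polynomial: p(μ) = μ^3 + μ^2 - 4μ - 4 = (μ - 2)(μ + 1)(μ + 2).
Roots (with multiplicity): -2, -1, 2.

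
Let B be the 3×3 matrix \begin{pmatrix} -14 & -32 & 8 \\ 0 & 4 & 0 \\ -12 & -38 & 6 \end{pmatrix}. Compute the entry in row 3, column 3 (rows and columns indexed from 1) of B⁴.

-2544

Characteristic polynomial: r^3 + 4r^2 - 20r - 48 = (r - 4)(r + 2)(r + 6), so the eigenvalues are -6, -2, 4.
r=-6: eigenvector (1, 0, 1).
r=4: eigenvector (-4, 1, -5).
r=-2: eigenvector (2, 0, 3).
P = [[1, -4, 2], [0, 1, 0], [1, -5, 3]], D = diag(-6, 4, -2), P⁻¹ = [[3, 2, -2], [0, 1, 0], [-1, 1, 1]].
B⁴ = P·diag(1296, 256, 16)·P⁻¹ = [[3856, 1600, -2560], [0, 256, 0], [3840, 1360, -2544]].
The requested entry is -2544.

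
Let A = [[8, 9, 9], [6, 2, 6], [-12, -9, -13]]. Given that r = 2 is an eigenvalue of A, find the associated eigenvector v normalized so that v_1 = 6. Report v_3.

A − 2I = [[6, 9, 9], [6, 0, 6], [-12, -9, -15]].
Solving (A − 2I)v = 0 gives the eigenspace spanned by (6, 2, -6).
With v_1 = 6, v = (6, 2, -6), so v_3 = -6.

-6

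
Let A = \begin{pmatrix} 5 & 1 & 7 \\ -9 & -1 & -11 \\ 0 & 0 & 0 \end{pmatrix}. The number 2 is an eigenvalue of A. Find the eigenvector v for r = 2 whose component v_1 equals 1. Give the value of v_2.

A − 2I = [[3, 1, 7], [-9, -3, -11], [0, 0, -2]].
Solving (A − 2I)v = 0 gives the eigenspace spanned by (1, -3, 0).
With v_1 = 1, v = (1, -3, 0), so v_2 = -3.

-3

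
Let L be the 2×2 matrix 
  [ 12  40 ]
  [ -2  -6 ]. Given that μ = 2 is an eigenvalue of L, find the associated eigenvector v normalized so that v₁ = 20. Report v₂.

-5

L − 2I = [[10, 40], [-2, -8]].
Solving (L − 2I)v = 0 gives the eigenspace spanned by (20, -5).
With v₁ = 20, v = (20, -5), so v₂ = -5.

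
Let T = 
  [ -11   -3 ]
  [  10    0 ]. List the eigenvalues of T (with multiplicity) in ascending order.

-6, -5

Characteristic polynomial: p(μ) = μ^2 + 11μ + 30 = (μ + 5)(μ + 6).
Roots (with multiplicity): -6, -5.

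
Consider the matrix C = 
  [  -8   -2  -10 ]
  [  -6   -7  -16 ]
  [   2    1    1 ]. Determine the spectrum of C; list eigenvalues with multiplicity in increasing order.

Characteristic polynomial: p(t) = t^3 + 14t^2 + 65t + 100 = (t + 4)(t + 5)^2.
Roots (with multiplicity): -5, -5, -4.

-5, -5, -4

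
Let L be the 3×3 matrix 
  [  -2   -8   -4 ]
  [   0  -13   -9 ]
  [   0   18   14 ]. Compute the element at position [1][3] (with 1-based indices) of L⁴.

Characteristic polynomial: μ^3 + μ^2 - 22μ - 40 = (μ - 5)(μ + 2)(μ + 4), so the eigenvalues are -4, -2, 5.
μ=-2: eigenvector (1, 0, 0).
μ=5: eigenvector (0, -1, 2).
μ=-4: eigenvector (2, 1, -1).
P = [[1, 0, 2], [0, -1, 1], [0, 2, -1]], D = diag(-2, 5, -4), P⁻¹ = [[1, -4, -2], [0, 1, 1], [0, 2, 1]].
L⁴ = P·diag(16, 625, 256)·P⁻¹ = [[16, 960, 480], [0, -113, -369], [0, 738, 994]].
The requested entry is 480.

480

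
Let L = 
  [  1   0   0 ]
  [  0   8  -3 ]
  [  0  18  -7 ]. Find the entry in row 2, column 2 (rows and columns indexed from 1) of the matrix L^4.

Characteristic polynomial: λ^3 - 2λ^2 - λ + 2 = (λ - 2)(λ - 1)(λ + 1), so the eigenvalues are -1, 1, 2.
λ=1: eigenvector (1, 0, 0).
λ=2: eigenvector (0, 1, 2).
λ=-1: eigenvector (0, 1, 3).
P = [[1, 0, 0], [0, 1, 1], [0, 2, 3]], D = diag(1, 2, -1), P⁻¹ = [[1, 0, 0], [0, 3, -1], [0, -2, 1]].
L⁴ = P·diag(1, 16, 1)·P⁻¹ = [[1, 0, 0], [0, 46, -15], [0, 90, -29]].
The requested entry is 46.

46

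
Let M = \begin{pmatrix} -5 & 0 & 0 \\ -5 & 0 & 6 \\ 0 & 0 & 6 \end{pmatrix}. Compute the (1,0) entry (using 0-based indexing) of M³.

Characteristic polynomial: μ^3 - μ^2 - 30μ = μ(μ - 6)(μ + 5), so the eigenvalues are -5, 0, 6.
μ=-5: eigenvector (1, 1, 0).
μ=6: eigenvector (0, 1, 1).
μ=0: eigenvector (0, 1, 0).
P = [[1, 0, 0], [1, 1, 1], [0, 1, 0]], D = diag(-5, 6, 0), P⁻¹ = [[1, 0, 0], [0, 0, 1], [-1, 1, -1]].
M³ = P·diag(-125, 216, 0)·P⁻¹ = [[-125, 0, 0], [-125, 0, 216], [0, 0, 216]].
The requested entry is -125.

-125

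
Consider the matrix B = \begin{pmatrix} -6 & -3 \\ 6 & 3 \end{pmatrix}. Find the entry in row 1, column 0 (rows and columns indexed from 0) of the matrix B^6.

-1458

Characteristic polynomial: r^2 + 3r = r(r + 3), so the eigenvalues are -3, 0.
r=0: eigenvector (-1, 2).
r=-3: eigenvector (-1, 1).
P = [[-1, -1], [2, 1]], D = diag(0, -3), P⁻¹ = [[1, 1], [-2, -1]].
B⁶ = P·diag(0, 729)·P⁻¹ = [[1458, 729], [-1458, -729]].
The requested entry is -1458.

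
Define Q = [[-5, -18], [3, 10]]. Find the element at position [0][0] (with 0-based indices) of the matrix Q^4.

Characteristic polynomial: λ^2 - 5λ + 4 = (λ - 4)(λ - 1), so the eigenvalues are 1, 4.
λ=4: eigenvector (-2, 1).
λ=1: eigenvector (-3, 1).
P = [[-2, -3], [1, 1]], D = diag(4, 1), P⁻¹ = [[1, 3], [-1, -2]].
Q⁴ = P·diag(256, 1)·P⁻¹ = [[-509, -1530], [255, 766]].
The requested entry is -509.

-509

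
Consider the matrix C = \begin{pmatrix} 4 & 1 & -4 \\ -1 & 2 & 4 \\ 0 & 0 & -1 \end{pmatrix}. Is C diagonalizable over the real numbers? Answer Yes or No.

No

Characteristic polynomial: p(λ) = λ^3 - 5λ^2 + 3λ + 9 = (λ - 3)^2(λ + 1).
λ = 3 has algebraic multiplicity 2; rank(C − 3I) = 2, so geometric multiplicity = 1.
Geometric multiplicity < algebraic multiplicity, so C is not diagonalizable.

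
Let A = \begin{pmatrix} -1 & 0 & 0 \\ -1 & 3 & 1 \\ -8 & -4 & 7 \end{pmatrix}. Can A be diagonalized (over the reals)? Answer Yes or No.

Characteristic polynomial: p(μ) = μ^3 - 9μ^2 + 15μ + 25 = (μ - 5)^2(μ + 1).
μ = 5 has algebraic multiplicity 2; rank(A − 5I) = 2, so geometric multiplicity = 1.
Geometric multiplicity < algebraic multiplicity, so A is not diagonalizable.

No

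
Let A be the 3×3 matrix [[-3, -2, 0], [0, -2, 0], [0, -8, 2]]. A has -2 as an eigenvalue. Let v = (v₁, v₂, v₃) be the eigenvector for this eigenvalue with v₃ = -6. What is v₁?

A + 2I = [[-1, -2, 0], [0, 0, 0], [0, -8, 4]].
Solving (A + 2I)v = 0 gives the eigenspace spanned by (6, -3, -6).
With v₃ = -6, v = (6, -3, -6), so v₁ = 6.

6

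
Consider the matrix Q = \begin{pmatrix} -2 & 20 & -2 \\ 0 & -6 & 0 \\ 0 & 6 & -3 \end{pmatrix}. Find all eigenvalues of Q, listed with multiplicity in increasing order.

Characteristic polynomial: p(μ) = μ^3 + 11μ^2 + 36μ + 36 = (μ + 2)(μ + 3)(μ + 6).
Roots (with multiplicity): -6, -3, -2.

-6, -3, -2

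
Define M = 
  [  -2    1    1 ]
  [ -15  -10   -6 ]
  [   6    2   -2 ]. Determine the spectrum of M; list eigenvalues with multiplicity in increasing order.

Characteristic polynomial: p(t) = t^3 + 14t^2 + 65t + 100 = (t + 4)(t + 5)^2.
Roots (with multiplicity): -5, -5, -4.

-5, -5, -4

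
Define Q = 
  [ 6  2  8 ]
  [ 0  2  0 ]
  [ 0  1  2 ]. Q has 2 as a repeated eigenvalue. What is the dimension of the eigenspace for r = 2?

1

Q − 2I = [[4, 2, 8], [0, 0, 0], [0, 1, 0]].
This matrix has rank 2, so its null space has dimension 3 − 2 = 1.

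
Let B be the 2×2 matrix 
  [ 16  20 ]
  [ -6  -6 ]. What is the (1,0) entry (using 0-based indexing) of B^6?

-127680

Characteristic polynomial: s^2 - 10s + 24 = (s - 6)(s - 4), so the eigenvalues are 4, 6.
s=4: eigenvector (-5, 3).
s=6: eigenvector (-2, 1).
P = [[-5, -2], [3, 1]], D = diag(4, 6), P⁻¹ = [[1, 2], [-3, -5]].
B⁶ = P·diag(4096, 46656)·P⁻¹ = [[259456, 425600], [-127680, -208704]].
The requested entry is -127680.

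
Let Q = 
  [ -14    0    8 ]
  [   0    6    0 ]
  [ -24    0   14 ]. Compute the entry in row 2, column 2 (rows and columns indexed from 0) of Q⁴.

16

Characteristic polynomial: r^3 - 6r^2 - 4r + 24 = (r - 6)(r - 2)(r + 2), so the eigenvalues are -2, 2, 6.
r=2: eigenvector (1, 0, 2).
r=6: eigenvector (0, 1, 0).
r=-2: eigenvector (-2, 0, -3).
P = [[1, 0, -2], [0, 1, 0], [2, 0, -3]], D = diag(2, 6, -2), P⁻¹ = [[-3, 0, 2], [0, 1, 0], [-2, 0, 1]].
Q⁴ = P·diag(16, 1296, 16)·P⁻¹ = [[16, 0, 0], [0, 1296, 0], [0, 0, 16]].
The requested entry is 16.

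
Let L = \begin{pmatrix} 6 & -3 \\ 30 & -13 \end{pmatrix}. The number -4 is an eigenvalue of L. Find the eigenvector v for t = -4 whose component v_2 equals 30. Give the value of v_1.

9

L + 4I = [[10, -3], [30, -9]].
Solving (L + 4I)v = 0 gives the eigenspace spanned by (9, 30).
With v_2 = 30, v = (9, 30), so v_1 = 9.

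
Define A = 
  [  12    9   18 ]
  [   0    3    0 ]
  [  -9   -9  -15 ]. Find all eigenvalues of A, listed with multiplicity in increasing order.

-6, 3, 3

Characteristic polynomial: p(t) = t^3 - 27t + 54 = (t - 3)^2(t + 6).
Roots (with multiplicity): -6, 3, 3.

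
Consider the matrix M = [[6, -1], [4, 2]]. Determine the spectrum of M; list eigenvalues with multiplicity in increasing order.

Characteristic polynomial: p(λ) = λ^2 - 8λ + 16 = (λ - 4)^2.
Roots (with multiplicity): 4, 4.

4, 4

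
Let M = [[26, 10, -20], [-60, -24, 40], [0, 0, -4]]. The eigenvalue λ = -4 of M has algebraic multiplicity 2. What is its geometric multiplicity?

2

M + 4I = [[30, 10, -20], [-60, -20, 40], [0, 0, 0]].
This matrix has rank 1, so its null space has dimension 3 − 1 = 2.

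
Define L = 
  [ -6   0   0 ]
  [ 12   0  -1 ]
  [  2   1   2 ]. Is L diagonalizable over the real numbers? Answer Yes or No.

No

Characteristic polynomial: p(r) = r^3 + 4r^2 - 11r + 6 = (r - 1)^2(r + 6).
r = 1 has algebraic multiplicity 2; rank(L − 1I) = 2, so geometric multiplicity = 1.
Geometric multiplicity < algebraic multiplicity, so L is not diagonalizable.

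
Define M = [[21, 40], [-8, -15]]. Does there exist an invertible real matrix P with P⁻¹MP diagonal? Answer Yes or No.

Characteristic polynomial: p(t) = t^2 - 6t + 5 = (t - 5)(t - 1).
All 2 eigenvalues are distinct, so M is diagonalizable.

Yes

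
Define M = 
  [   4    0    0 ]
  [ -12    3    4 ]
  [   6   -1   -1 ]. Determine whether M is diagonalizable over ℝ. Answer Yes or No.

No

Characteristic polynomial: p(t) = t^3 - 6t^2 + 9t - 4 = (t - 4)(t - 1)^2.
t = 1 has algebraic multiplicity 2; rank(M − 1I) = 2, so geometric multiplicity = 1.
Geometric multiplicity < algebraic multiplicity, so M is not diagonalizable.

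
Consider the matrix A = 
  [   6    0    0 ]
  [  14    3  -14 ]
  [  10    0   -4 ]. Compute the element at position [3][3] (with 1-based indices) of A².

Characteristic polynomial: λ^3 - 5λ^2 - 18λ + 72 = (λ - 6)(λ - 3)(λ + 4), so the eigenvalues are -4, 3, 6.
λ=6: eigenvector (1, 0, 1).
λ=3: eigenvector (0, 1, 0).
λ=-4: eigenvector (0, 2, 1).
P = [[1, 0, 0], [0, 1, 2], [1, 0, 1]], D = diag(6, 3, -4), P⁻¹ = [[1, 0, 0], [2, 1, -2], [-1, 0, 1]].
A² = P·diag(36, 9, 16)·P⁻¹ = [[36, 0, 0], [-14, 9, 14], [20, 0, 16]].
The requested entry is 16.

16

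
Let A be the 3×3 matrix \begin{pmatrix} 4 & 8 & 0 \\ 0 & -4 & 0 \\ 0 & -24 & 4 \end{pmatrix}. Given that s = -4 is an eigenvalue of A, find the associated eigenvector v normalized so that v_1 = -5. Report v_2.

A + 4I = [[8, 8, 0], [0, 0, 0], [0, -24, 8]].
Solving (A + 4I)v = 0 gives the eigenspace spanned by (-5, 5, 15).
With v_1 = -5, v = (-5, 5, 15), so v_2 = 5.

5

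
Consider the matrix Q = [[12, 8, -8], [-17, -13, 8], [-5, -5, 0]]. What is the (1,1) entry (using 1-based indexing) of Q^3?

Characteristic polynomial: t^3 + t^2 - 20t = t(t - 4)(t + 5), so the eigenvalues are -5, 0, 4.
t=4: eigenvector (1, -1, 0).
t=-5: eigenvector (0, 1, 1).
t=0: eigenvector (2, -2, 1).
P = [[1, 0, 2], [-1, 1, -2], [0, 1, 1]], D = diag(4, -5, 0), P⁻¹ = [[3, 2, -2], [1, 1, 0], [-1, -1, 1]].
Q³ = P·diag(64, -125, 0)·P⁻¹ = [[192, 128, -128], [-317, -253, 128], [-125, -125, 0]].
The requested entry is 192.

192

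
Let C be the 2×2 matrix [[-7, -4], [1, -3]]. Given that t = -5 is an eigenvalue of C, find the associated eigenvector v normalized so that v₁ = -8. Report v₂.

4

C + 5I = [[-2, -4], [1, 2]].
Solving (C + 5I)v = 0 gives the eigenspace spanned by (-8, 4).
With v₁ = -8, v = (-8, 4), so v₂ = 4.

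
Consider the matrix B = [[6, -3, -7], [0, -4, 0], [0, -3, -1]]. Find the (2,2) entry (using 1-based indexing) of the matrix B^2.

16

Characteristic polynomial: r^3 - r^2 - 26r - 24 = (r - 6)(r + 1)(r + 4), so the eigenvalues are -4, -1, 6.
r=-4: eigenvector (1, 1, 1).
r=-1: eigenvector (-1, 0, -1).
r=6: eigenvector (1, 0, 0).
P = [[1, -1, 1], [1, 0, 0], [1, -1, 0]], D = diag(-4, -1, 6), P⁻¹ = [[0, 1, 0], [0, 1, -1], [1, 0, -1]].
B² = P·diag(16, 1, 36)·P⁻¹ = [[36, 15, -35], [0, 16, 0], [0, 15, 1]].
The requested entry is 16.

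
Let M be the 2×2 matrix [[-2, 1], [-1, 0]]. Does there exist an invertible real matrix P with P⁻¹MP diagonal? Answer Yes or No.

No

Characteristic polynomial: p(r) = r^2 + 2r + 1 = (r + 1)^2.
r = -1 has algebraic multiplicity 2; rank(M + 1I) = 1, so geometric multiplicity = 1.
Geometric multiplicity < algebraic multiplicity, so M is not diagonalizable.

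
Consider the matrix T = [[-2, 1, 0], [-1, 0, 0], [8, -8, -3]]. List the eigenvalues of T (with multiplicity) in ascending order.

-3, -1, -1

Characteristic polynomial: p(r) = r^3 + 5r^2 + 7r + 3 = (r + 1)^2(r + 3).
Roots (with multiplicity): -3, -1, -1.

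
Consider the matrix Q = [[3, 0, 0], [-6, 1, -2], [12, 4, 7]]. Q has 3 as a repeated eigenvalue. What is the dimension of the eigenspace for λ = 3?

Q − 3I = [[0, 0, 0], [-6, -2, -2], [12, 4, 4]].
This matrix has rank 1, so its null space has dimension 3 − 1 = 2.

2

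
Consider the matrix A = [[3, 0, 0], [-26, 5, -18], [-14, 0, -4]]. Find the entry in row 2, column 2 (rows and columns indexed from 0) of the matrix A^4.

256

Characteristic polynomial: s^3 - 4s^2 - 17s + 60 = (s - 5)(s - 3)(s + 4), so the eigenvalues are -4, 3, 5.
s=3: eigenvector (1, -5, -2).
s=5: eigenvector (0, 1, 0).
s=-4: eigenvector (0, 2, 1).
P = [[1, 0, 0], [-5, 1, 2], [-2, 0, 1]], D = diag(3, 5, -4), P⁻¹ = [[1, 0, 0], [1, 1, -2], [2, 0, 1]].
A⁴ = P·diag(81, 625, 256)·P⁻¹ = [[81, 0, 0], [1244, 625, -738], [350, 0, 256]].
The requested entry is 256.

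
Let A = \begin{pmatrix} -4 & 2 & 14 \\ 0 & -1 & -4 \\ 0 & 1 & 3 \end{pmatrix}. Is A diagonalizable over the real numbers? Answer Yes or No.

Characteristic polynomial: p(λ) = λ^3 + 2λ^2 - 7λ + 4 = (λ - 1)^2(λ + 4).
λ = 1 has algebraic multiplicity 2; rank(A − 1I) = 2, so geometric multiplicity = 1.
Geometric multiplicity < algebraic multiplicity, so A is not diagonalizable.

No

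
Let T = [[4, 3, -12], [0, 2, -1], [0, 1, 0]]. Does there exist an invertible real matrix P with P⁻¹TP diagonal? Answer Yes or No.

No

Characteristic polynomial: p(μ) = μ^3 - 6μ^2 + 9μ - 4 = (μ - 4)(μ - 1)^2.
μ = 1 has algebraic multiplicity 2; rank(T − 1I) = 2, so geometric multiplicity = 1.
Geometric multiplicity < algebraic multiplicity, so T is not diagonalizable.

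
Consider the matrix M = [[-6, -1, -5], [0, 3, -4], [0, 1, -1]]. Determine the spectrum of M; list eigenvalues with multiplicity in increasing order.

-6, 1, 1

Characteristic polynomial: p(s) = s^3 + 4s^2 - 11s + 6 = (s - 1)^2(s + 6).
Roots (with multiplicity): -6, 1, 1.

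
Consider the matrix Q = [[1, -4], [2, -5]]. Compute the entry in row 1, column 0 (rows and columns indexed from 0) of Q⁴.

Characteristic polynomial: s^2 + 4s + 3 = (s + 1)(s + 3), so the eigenvalues are -3, -1.
s=-3: eigenvector (-1, -1).
s=-1: eigenvector (2, 1).
P = [[-1, 2], [-1, 1]], D = diag(-3, -1), P⁻¹ = [[1, -2], [1, -1]].
Q⁴ = P·diag(81, 1)·P⁻¹ = [[-79, 160], [-80, 161]].
The requested entry is -80.

-80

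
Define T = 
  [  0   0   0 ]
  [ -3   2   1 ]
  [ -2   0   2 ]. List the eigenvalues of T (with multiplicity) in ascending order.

0, 2, 2

Characteristic polynomial: p(r) = r^3 - 4r^2 + 4r = r(r - 2)^2.
Roots (with multiplicity): 0, 2, 2.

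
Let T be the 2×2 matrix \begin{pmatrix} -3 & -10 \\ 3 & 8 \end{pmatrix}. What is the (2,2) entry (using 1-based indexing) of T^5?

1298

Characteristic polynomial: r^2 - 5r + 6 = (r - 3)(r - 2), so the eigenvalues are 2, 3.
r=3: eigenvector (-5, 3).
r=2: eigenvector (-2, 1).
P = [[-5, -2], [3, 1]], D = diag(3, 2), P⁻¹ = [[1, 2], [-3, -5]].
T⁵ = P·diag(243, 32)·P⁻¹ = [[-1023, -2110], [633, 1298]].
The requested entry is 1298.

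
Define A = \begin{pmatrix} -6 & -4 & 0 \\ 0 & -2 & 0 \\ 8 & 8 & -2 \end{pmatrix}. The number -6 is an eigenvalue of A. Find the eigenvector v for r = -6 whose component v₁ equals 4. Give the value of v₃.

A + 6I = [[0, -4, 0], [0, 4, 0], [8, 8, 4]].
Solving (A + 6I)v = 0 gives the eigenspace spanned by (4, 0, -8).
With v₁ = 4, v = (4, 0, -8), so v₃ = -8.

-8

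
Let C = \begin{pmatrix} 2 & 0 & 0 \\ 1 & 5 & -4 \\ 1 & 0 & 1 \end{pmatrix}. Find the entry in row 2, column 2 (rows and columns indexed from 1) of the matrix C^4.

Characteristic polynomial: s^3 - 8s^2 + 17s - 10 = (s - 5)(s - 2)(s - 1), so the eigenvalues are 1, 2, 5.
s=2: eigenvector (1, 1, 1).
s=5: eigenvector (0, 1, 0).
s=1: eigenvector (0, 1, 1).
P = [[1, 0, 0], [1, 1, 1], [1, 0, 1]], D = diag(2, 5, 1), P⁻¹ = [[1, 0, 0], [0, 1, -1], [-1, 0, 1]].
C⁴ = P·diag(16, 625, 1)·P⁻¹ = [[16, 0, 0], [15, 625, -624], [15, 0, 1]].
The requested entry is 625.

625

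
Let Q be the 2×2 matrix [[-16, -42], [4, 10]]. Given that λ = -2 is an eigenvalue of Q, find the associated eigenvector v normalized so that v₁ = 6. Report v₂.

-2

Q + 2I = [[-14, -42], [4, 12]].
Solving (Q + 2I)v = 0 gives the eigenspace spanned by (6, -2).
With v₁ = 6, v = (6, -2), so v₂ = -2.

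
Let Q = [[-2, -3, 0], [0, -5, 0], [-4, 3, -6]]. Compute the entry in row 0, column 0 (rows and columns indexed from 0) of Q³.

Characteristic polynomial: μ^3 + 13μ^2 + 52μ + 60 = (μ + 2)(μ + 5)(μ + 6), so the eigenvalues are -6, -5, -2.
μ=-2: eigenvector (1, 0, -1).
μ=-5: eigenvector (1, 1, -1).
μ=-6: eigenvector (0, 0, 1).
P = [[1, 1, 0], [0, 1, 0], [-1, -1, 1]], D = diag(-2, -5, -6), P⁻¹ = [[1, -1, 0], [0, 1, 0], [1, 0, 1]].
Q³ = P·diag(-8, -125, -216)·P⁻¹ = [[-8, -117, 0], [0, -125, 0], [-208, 117, -216]].
The requested entry is -8.

-8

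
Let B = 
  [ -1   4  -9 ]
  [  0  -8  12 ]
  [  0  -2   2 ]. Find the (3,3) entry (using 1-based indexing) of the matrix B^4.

Characteristic polynomial: s^3 + 7s^2 + 14s + 8 = (s + 1)(s + 2)(s + 4), so the eigenvalues are -4, -2, -1.
s=-4: eigenvector (-1, 3, 1).
s=-1: eigenvector (1, 0, 0).
s=-2: eigenvector (1, 2, 1).
P = [[-1, 1, 1], [3, 0, 2], [1, 0, 1]], D = diag(-4, -1, -2), P⁻¹ = [[0, 1, -2], [1, 2, -5], [0, -1, 3]].
B⁴ = P·diag(256, 1, 16)·P⁻¹ = [[1, -270, 555], [0, 736, -1440], [0, 240, -464]].
The requested entry is -464.

-464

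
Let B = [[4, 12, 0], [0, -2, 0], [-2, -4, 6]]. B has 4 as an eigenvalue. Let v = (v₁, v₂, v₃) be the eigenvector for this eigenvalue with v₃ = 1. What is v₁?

1

B − 4I = [[0, 12, 0], [0, -6, 0], [-2, -4, 2]].
Solving (B − 4I)v = 0 gives the eigenspace spanned by (1, 0, 1).
With v₃ = 1, v = (1, 0, 1), so v₁ = 1.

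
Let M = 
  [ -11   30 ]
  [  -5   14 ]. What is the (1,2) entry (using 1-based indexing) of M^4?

1530

Characteristic polynomial: r^2 - 3r - 4 = (r - 4)(r + 1), so the eigenvalues are -1, 4.
r=4: eigenvector (-2, -1).
r=-1: eigenvector (3, 1).
P = [[-2, 3], [-1, 1]], D = diag(4, -1), P⁻¹ = [[1, -3], [1, -2]].
M⁴ = P·diag(256, 1)·P⁻¹ = [[-509, 1530], [-255, 766]].
The requested entry is 1530.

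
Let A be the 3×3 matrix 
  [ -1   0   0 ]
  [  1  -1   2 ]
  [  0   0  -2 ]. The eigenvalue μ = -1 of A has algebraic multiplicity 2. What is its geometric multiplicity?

A + 1I = [[0, 0, 0], [1, 0, 2], [0, 0, -1]].
This matrix has rank 2, so its null space has dimension 3 − 2 = 1.

1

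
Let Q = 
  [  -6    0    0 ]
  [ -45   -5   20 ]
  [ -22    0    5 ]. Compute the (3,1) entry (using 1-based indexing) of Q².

Characteristic polynomial: λ^3 + 6λ^2 - 25λ - 150 = (λ - 5)(λ + 5)(λ + 6), so the eigenvalues are -6, -5, 5.
λ=-6: eigenvector (1, 5, 2).
λ=5: eigenvector (0, 2, 1).
λ=-5: eigenvector (0, 1, 0).
P = [[1, 0, 0], [5, 2, 1], [2, 1, 0]], D = diag(-6, 5, -5), P⁻¹ = [[1, 0, 0], [-2, 0, 1], [-1, 1, -2]].
Q² = P·diag(36, 25, 25)·P⁻¹ = [[36, 0, 0], [55, 25, 0], [22, 0, 25]].
The requested entry is 22.

22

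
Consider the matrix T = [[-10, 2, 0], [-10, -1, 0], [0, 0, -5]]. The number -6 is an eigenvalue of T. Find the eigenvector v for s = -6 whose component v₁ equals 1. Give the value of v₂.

2

T + 6I = [[-4, 2, 0], [-10, 5, 0], [0, 0, 1]].
Solving (T + 6I)v = 0 gives the eigenspace spanned by (1, 2, 0).
With v₁ = 1, v = (1, 2, 0), so v₂ = 2.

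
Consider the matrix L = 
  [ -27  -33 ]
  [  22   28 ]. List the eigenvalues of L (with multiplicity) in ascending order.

-5, 6

Characteristic polynomial: p(t) = t^2 - t - 30 = (t - 6)(t + 5).
Roots (with multiplicity): -5, 6.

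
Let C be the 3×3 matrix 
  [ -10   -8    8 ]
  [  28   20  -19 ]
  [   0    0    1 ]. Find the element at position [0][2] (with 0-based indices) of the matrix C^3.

608

Characteristic polynomial: λ^3 - 11λ^2 + 34λ - 24 = (λ - 6)(λ - 4)(λ - 1), so the eigenvalues are 1, 4, 6.
λ=1: eigenvector (0, 1, 1).
λ=4: eigenvector (4, -7, 0).
λ=6: eigenvector (1, -2, 0).
P = [[0, 4, 1], [1, -7, -2], [1, 0, 0]], D = diag(1, 4, 6), P⁻¹ = [[0, 0, 1], [2, 1, -1], [-7, -4, 4]].
C³ = P·diag(1, 64, 216)·P⁻¹ = [[-1000, -608, 608], [2128, 1280, -1279], [0, 0, 1]].
The requested entry is 608.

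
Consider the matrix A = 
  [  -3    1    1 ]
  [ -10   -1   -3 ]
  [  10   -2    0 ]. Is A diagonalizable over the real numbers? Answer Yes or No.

No

Characteristic polynomial: p(r) = r^3 + 4r^2 - 3r - 18 = (r - 2)(r + 3)^2.
r = -3 has algebraic multiplicity 2; rank(A + 3I) = 2, so geometric multiplicity = 1.
Geometric multiplicity < algebraic multiplicity, so A is not diagonalizable.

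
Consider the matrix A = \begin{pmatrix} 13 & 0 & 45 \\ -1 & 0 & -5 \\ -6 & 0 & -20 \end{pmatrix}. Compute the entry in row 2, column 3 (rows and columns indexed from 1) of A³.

Characteristic polynomial: t^3 + 7t^2 + 10t = t(t + 2)(t + 5), so the eigenvalues are -5, -2, 0.
t=-5: eigenvector (5, -1, -2).
t=0: eigenvector (0, 1, 0).
t=-2: eigenvector (3, -1, -1).
P = [[5, 0, 3], [-1, 1, -1], [-2, 0, -1]], D = diag(-5, 0, -2), P⁻¹ = [[-1, 0, -3], [1, 1, 2], [2, 0, 5]].
A³ = P·diag(-125, 0, -8)·P⁻¹ = [[577, 0, 1755], [-109, 0, -335], [-234, 0, -710]].
The requested entry is -335.

-335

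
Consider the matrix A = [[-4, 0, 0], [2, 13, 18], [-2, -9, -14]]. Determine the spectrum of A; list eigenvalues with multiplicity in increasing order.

Characteristic polynomial: p(t) = t^3 + 5t^2 - 16t - 80 = (t - 4)(t + 4)(t + 5).
Roots (with multiplicity): -5, -4, 4.

-5, -4, 4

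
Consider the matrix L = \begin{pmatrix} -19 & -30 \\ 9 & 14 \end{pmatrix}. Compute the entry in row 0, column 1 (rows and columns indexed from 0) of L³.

Characteristic polynomial: r^2 + 5r + 4 = (r + 1)(r + 4), so the eigenvalues are -4, -1.
r=-4: eigenvector (-2, 1).
r=-1: eigenvector (-5, 3).
P = [[-2, -5], [1, 3]], D = diag(-4, -1), P⁻¹ = [[-3, -5], [1, 2]].
L³ = P·diag(-64, -1)·P⁻¹ = [[-379, -630], [189, 314]].
The requested entry is -630.

-630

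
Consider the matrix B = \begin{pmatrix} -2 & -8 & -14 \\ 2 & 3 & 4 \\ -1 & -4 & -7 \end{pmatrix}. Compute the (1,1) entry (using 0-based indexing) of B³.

Characteristic polynomial: s^3 + 6s^2 + 5s = s(s + 1)(s + 5), so the eigenvalues are -5, -1, 0.
s=0: eigenvector (-1, 2, -1).
s=-1: eigenvector (-2, 2, -1).
s=-5: eigenvector (-2, 1, -1).
P = [[-1, -2, -2], [2, 2, 1], [-1, -1, -1]], D = diag(0, -1, -5), P⁻¹ = [[1, 0, -2], [-1, 1, 3], [0, -1, -2]].
B³ = P·diag(0, -1, -125)·P⁻¹ = [[-2, -248, -494], [2, 123, 244], [-1, -124, -247]].
The requested entry is 123.

123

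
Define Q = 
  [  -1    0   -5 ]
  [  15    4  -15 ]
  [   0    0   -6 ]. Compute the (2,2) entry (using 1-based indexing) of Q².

16

Characteristic polynomial: s^3 + 3s^2 - 22s - 24 = (s - 4)(s + 1)(s + 6), so the eigenvalues are -6, -1, 4.
s=-1: eigenvector (1, -3, 0).
s=4: eigenvector (0, 1, 0).
s=-6: eigenvector (1, 0, 1).
P = [[1, 0, 1], [-3, 1, 0], [0, 0, 1]], D = diag(-1, 4, -6), P⁻¹ = [[1, 0, -1], [3, 1, -3], [0, 0, 1]].
Q² = P·diag(1, 16, 36)·P⁻¹ = [[1, 0, 35], [45, 16, -45], [0, 0, 36]].
The requested entry is 16.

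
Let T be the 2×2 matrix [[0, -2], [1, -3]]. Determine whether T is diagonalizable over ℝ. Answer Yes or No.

Characteristic polynomial: p(s) = s^2 + 3s + 2 = (s + 1)(s + 2).
All 2 eigenvalues are distinct, so T is diagonalizable.

Yes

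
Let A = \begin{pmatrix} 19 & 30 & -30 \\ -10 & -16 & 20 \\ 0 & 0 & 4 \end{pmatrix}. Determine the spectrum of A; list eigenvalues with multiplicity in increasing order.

Characteristic polynomial: p(μ) = μ^3 - 7μ^2 + 8μ + 16 = (μ - 4)^2(μ + 1).
Roots (with multiplicity): -1, 4, 4.

-1, 4, 4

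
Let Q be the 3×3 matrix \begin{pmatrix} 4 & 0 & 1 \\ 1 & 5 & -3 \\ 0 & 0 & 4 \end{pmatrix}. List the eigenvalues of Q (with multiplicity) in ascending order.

4, 4, 5

Characteristic polynomial: p(r) = r^3 - 13r^2 + 56r - 80 = (r - 5)(r - 4)^2.
Roots (with multiplicity): 4, 4, 5.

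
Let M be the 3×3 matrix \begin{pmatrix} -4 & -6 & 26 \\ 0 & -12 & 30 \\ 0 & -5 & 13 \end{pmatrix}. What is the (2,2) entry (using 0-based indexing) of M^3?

97

Characteristic polynomial: μ^3 + 3μ^2 - 10μ - 24 = (μ - 3)(μ + 2)(μ + 4), so the eigenvalues are -4, -2, 3.
μ=-4: eigenvector (1, 0, 0).
μ=3: eigenvector (2, 2, 1).
μ=-2: eigenvector (4, 3, 1).
P = [[1, 2, 4], [0, 2, 3], [0, 1, 1]], D = diag(-4, 3, -2), P⁻¹ = [[1, -2, 2], [0, -1, 3], [0, 1, -2]].
M³ = P·diag(-64, 27, -8)·P⁻¹ = [[-64, 42, 98], [0, -78, 210], [0, -35, 97]].
The requested entry is 97.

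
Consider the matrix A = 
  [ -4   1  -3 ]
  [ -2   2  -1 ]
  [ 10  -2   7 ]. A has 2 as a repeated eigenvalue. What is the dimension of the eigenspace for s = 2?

A − 2I = [[-6, 1, -3], [-2, 0, -1], [10, -2, 5]].
This matrix has rank 2, so its null space has dimension 3 − 2 = 1.

1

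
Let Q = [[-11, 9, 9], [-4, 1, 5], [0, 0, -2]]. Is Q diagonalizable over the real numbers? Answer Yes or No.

No

Characteristic polynomial: p(λ) = λ^3 + 12λ^2 + 45λ + 50 = (λ + 2)(λ + 5)^2.
λ = -5 has algebraic multiplicity 2; rank(Q + 5I) = 2, so geometric multiplicity = 1.
Geometric multiplicity < algebraic multiplicity, so Q is not diagonalizable.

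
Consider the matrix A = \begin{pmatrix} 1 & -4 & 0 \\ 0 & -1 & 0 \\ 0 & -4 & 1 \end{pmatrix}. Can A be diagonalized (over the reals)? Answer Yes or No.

Characteristic polynomial: p(μ) = μ^3 - μ^2 - μ + 1 = (μ - 1)^2(μ + 1).
μ = 1 has algebraic multiplicity 2; rank(A − 1I) = 1, so geometric multiplicity = 2.
Every eigenvalue has geometric = algebraic multiplicity, so A is diagonalizable.

Yes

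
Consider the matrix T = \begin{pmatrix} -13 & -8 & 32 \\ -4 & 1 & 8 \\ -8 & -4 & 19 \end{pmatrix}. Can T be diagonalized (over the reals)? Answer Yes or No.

Characteristic polynomial: p(s) = s^3 - 7s^2 + 15s - 9 = (s - 3)^2(s - 1).
s = 3 has algebraic multiplicity 2; rank(T − 3I) = 1, so geometric multiplicity = 2.
Every eigenvalue has geometric = algebraic multiplicity, so T is diagonalizable.

Yes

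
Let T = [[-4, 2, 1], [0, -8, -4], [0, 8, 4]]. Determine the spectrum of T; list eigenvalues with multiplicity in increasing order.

-4, -4, 0

Characteristic polynomial: p(r) = r^3 + 8r^2 + 16r = r(r + 4)^2.
Roots (with multiplicity): -4, -4, 0.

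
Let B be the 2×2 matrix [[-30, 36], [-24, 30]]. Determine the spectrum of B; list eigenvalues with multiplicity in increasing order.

-6, 6

Characteristic polynomial: p(r) = r^2 - 36 = (r - 6)(r + 6).
Roots (with multiplicity): -6, 6.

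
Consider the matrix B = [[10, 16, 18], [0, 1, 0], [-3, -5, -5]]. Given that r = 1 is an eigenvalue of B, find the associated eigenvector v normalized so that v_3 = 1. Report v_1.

-2

B − 1I = [[9, 16, 18], [0, 0, 0], [-3, -5, -6]].
Solving (B − 1I)v = 0 gives the eigenspace spanned by (-2, 0, 1).
With v_3 = 1, v = (-2, 0, 1), so v_1 = -2.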